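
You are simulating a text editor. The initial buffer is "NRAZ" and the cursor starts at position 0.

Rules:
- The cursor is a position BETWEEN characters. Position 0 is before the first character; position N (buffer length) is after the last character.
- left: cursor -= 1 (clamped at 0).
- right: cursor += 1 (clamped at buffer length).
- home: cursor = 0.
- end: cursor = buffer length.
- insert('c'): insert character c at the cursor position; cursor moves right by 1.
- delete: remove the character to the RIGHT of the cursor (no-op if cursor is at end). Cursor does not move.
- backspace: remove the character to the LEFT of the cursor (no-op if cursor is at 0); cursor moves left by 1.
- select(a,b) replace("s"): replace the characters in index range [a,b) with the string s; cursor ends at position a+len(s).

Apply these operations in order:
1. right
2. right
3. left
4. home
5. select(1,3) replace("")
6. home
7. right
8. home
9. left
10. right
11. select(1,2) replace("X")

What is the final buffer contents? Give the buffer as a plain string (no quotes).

Answer: NX

Derivation:
After op 1 (right): buf='NRAZ' cursor=1
After op 2 (right): buf='NRAZ' cursor=2
After op 3 (left): buf='NRAZ' cursor=1
After op 4 (home): buf='NRAZ' cursor=0
After op 5 (select(1,3) replace("")): buf='NZ' cursor=1
After op 6 (home): buf='NZ' cursor=0
After op 7 (right): buf='NZ' cursor=1
After op 8 (home): buf='NZ' cursor=0
After op 9 (left): buf='NZ' cursor=0
After op 10 (right): buf='NZ' cursor=1
After op 11 (select(1,2) replace("X")): buf='NX' cursor=2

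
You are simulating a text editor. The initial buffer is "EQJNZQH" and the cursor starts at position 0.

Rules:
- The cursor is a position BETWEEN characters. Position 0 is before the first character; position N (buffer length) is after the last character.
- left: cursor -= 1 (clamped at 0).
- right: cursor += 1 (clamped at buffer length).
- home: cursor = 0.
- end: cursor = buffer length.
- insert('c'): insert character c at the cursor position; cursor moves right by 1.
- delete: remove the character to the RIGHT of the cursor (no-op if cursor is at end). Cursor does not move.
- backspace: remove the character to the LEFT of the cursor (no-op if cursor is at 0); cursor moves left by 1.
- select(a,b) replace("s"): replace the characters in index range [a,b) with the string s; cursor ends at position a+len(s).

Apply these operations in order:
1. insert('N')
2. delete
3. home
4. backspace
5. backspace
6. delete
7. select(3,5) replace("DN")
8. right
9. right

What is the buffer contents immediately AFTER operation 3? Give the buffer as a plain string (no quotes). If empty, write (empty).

Answer: NQJNZQH

Derivation:
After op 1 (insert('N')): buf='NEQJNZQH' cursor=1
After op 2 (delete): buf='NQJNZQH' cursor=1
After op 3 (home): buf='NQJNZQH' cursor=0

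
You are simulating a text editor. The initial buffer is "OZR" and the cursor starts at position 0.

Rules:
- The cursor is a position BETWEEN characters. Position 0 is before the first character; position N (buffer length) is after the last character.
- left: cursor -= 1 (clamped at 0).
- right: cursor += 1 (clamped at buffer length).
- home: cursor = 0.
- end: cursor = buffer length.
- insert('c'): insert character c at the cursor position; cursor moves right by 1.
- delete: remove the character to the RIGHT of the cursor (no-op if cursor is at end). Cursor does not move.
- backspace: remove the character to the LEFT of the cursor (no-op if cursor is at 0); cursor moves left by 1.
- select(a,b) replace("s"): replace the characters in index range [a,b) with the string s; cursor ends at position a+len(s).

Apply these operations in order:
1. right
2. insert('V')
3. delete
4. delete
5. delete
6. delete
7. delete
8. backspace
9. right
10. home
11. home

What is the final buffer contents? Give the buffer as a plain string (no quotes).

Answer: O

Derivation:
After op 1 (right): buf='OZR' cursor=1
After op 2 (insert('V')): buf='OVZR' cursor=2
After op 3 (delete): buf='OVR' cursor=2
After op 4 (delete): buf='OV' cursor=2
After op 5 (delete): buf='OV' cursor=2
After op 6 (delete): buf='OV' cursor=2
After op 7 (delete): buf='OV' cursor=2
After op 8 (backspace): buf='O' cursor=1
After op 9 (right): buf='O' cursor=1
After op 10 (home): buf='O' cursor=0
After op 11 (home): buf='O' cursor=0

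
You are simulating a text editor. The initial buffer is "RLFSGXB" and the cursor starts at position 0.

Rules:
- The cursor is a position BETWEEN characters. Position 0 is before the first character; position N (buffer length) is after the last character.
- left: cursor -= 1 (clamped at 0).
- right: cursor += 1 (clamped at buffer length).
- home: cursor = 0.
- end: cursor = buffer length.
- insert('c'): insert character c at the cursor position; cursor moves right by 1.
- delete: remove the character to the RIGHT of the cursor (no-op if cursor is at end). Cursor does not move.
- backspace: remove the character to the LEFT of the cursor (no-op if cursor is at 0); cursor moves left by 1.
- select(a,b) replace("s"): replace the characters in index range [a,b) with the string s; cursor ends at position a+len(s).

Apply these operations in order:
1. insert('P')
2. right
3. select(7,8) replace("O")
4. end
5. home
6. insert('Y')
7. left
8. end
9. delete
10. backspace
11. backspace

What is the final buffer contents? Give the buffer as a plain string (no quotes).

Answer: YPRLFSG

Derivation:
After op 1 (insert('P')): buf='PRLFSGXB' cursor=1
After op 2 (right): buf='PRLFSGXB' cursor=2
After op 3 (select(7,8) replace("O")): buf='PRLFSGXO' cursor=8
After op 4 (end): buf='PRLFSGXO' cursor=8
After op 5 (home): buf='PRLFSGXO' cursor=0
After op 6 (insert('Y')): buf='YPRLFSGXO' cursor=1
After op 7 (left): buf='YPRLFSGXO' cursor=0
After op 8 (end): buf='YPRLFSGXO' cursor=9
After op 9 (delete): buf='YPRLFSGXO' cursor=9
After op 10 (backspace): buf='YPRLFSGX' cursor=8
After op 11 (backspace): buf='YPRLFSG' cursor=7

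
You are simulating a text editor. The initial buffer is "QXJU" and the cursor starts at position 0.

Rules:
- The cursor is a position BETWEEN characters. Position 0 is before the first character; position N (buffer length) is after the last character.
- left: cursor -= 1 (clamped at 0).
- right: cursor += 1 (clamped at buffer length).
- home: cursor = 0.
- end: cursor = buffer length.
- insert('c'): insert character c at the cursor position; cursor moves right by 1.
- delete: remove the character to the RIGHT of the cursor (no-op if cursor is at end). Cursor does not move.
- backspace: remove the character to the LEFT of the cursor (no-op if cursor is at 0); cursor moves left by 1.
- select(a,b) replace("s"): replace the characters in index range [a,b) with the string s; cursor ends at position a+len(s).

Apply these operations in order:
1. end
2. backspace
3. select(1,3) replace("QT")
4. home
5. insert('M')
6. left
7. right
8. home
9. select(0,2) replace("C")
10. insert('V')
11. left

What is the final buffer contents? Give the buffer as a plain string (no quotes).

Answer: CVQT

Derivation:
After op 1 (end): buf='QXJU' cursor=4
After op 2 (backspace): buf='QXJ' cursor=3
After op 3 (select(1,3) replace("QT")): buf='QQT' cursor=3
After op 4 (home): buf='QQT' cursor=0
After op 5 (insert('M')): buf='MQQT' cursor=1
After op 6 (left): buf='MQQT' cursor=0
After op 7 (right): buf='MQQT' cursor=1
After op 8 (home): buf='MQQT' cursor=0
After op 9 (select(0,2) replace("C")): buf='CQT' cursor=1
After op 10 (insert('V')): buf='CVQT' cursor=2
After op 11 (left): buf='CVQT' cursor=1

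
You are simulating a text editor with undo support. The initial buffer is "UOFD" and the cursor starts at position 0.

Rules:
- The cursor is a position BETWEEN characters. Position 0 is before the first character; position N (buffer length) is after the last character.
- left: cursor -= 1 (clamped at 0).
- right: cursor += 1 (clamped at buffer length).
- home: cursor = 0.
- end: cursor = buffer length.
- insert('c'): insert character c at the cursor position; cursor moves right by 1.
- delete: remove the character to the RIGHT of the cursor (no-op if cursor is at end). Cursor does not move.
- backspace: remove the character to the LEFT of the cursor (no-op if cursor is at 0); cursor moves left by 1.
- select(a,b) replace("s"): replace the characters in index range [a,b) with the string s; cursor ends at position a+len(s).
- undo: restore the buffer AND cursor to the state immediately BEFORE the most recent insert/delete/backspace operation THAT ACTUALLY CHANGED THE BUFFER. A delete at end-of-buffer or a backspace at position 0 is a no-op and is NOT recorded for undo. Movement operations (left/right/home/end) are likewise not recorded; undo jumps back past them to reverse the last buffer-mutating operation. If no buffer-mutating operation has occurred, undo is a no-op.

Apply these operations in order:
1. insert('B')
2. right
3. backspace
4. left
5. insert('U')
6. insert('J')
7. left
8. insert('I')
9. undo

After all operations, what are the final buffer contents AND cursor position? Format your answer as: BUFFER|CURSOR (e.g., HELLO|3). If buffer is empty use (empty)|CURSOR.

Answer: UJBOFD|1

Derivation:
After op 1 (insert('B')): buf='BUOFD' cursor=1
After op 2 (right): buf='BUOFD' cursor=2
After op 3 (backspace): buf='BOFD' cursor=1
After op 4 (left): buf='BOFD' cursor=0
After op 5 (insert('U')): buf='UBOFD' cursor=1
After op 6 (insert('J')): buf='UJBOFD' cursor=2
After op 7 (left): buf='UJBOFD' cursor=1
After op 8 (insert('I')): buf='UIJBOFD' cursor=2
After op 9 (undo): buf='UJBOFD' cursor=1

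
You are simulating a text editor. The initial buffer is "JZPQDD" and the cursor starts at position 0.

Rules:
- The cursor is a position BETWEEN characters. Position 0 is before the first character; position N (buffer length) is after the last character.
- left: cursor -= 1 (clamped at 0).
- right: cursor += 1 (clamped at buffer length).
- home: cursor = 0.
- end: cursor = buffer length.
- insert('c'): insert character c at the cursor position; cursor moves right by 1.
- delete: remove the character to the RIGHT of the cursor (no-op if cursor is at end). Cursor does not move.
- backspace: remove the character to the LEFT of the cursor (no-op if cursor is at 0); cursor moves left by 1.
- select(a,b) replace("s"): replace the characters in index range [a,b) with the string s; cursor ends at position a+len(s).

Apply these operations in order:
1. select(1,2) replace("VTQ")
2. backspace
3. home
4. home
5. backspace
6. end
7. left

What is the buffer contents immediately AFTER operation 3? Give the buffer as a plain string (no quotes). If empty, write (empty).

Answer: JVTPQDD

Derivation:
After op 1 (select(1,2) replace("VTQ")): buf='JVTQPQDD' cursor=4
After op 2 (backspace): buf='JVTPQDD' cursor=3
After op 3 (home): buf='JVTPQDD' cursor=0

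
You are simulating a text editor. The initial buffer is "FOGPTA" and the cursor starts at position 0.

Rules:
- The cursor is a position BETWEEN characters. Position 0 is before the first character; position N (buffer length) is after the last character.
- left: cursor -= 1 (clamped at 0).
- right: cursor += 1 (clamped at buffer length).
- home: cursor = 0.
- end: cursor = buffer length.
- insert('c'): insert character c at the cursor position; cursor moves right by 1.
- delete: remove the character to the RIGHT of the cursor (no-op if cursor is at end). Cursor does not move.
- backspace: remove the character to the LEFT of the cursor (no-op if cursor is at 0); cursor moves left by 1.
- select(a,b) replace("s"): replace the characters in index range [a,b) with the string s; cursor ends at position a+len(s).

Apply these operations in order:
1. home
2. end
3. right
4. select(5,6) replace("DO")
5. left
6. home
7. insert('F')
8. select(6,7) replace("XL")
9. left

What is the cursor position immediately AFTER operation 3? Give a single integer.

Answer: 6

Derivation:
After op 1 (home): buf='FOGPTA' cursor=0
After op 2 (end): buf='FOGPTA' cursor=6
After op 3 (right): buf='FOGPTA' cursor=6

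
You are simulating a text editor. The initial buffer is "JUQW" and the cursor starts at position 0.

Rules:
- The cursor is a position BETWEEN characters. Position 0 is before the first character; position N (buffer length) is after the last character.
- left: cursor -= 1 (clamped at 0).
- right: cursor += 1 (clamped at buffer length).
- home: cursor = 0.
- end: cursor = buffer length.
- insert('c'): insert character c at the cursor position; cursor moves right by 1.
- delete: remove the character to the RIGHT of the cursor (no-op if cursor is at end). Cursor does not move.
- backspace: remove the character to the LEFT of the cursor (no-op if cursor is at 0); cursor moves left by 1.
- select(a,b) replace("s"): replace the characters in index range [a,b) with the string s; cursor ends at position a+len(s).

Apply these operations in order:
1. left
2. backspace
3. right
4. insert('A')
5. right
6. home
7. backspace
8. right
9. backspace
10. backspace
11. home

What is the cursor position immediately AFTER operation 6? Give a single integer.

Answer: 0

Derivation:
After op 1 (left): buf='JUQW' cursor=0
After op 2 (backspace): buf='JUQW' cursor=0
After op 3 (right): buf='JUQW' cursor=1
After op 4 (insert('A')): buf='JAUQW' cursor=2
After op 5 (right): buf='JAUQW' cursor=3
After op 6 (home): buf='JAUQW' cursor=0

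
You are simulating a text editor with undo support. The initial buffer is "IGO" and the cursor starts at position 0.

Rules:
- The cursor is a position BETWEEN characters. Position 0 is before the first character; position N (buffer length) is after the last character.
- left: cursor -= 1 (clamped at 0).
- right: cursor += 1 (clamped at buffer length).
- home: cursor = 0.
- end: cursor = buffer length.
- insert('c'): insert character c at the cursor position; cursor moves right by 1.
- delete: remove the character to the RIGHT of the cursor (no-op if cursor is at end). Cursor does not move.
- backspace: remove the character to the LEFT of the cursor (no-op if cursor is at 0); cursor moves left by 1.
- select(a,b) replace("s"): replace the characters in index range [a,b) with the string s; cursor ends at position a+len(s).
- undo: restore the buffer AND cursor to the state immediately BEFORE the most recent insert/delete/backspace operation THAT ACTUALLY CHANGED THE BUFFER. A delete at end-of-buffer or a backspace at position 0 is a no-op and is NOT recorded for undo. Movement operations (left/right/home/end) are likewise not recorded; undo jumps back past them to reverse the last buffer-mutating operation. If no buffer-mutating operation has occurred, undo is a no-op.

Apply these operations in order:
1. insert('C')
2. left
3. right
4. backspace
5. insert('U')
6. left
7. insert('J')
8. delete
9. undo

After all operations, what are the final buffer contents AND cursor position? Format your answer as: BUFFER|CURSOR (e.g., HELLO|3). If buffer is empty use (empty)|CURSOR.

Answer: JUIGO|1

Derivation:
After op 1 (insert('C')): buf='CIGO' cursor=1
After op 2 (left): buf='CIGO' cursor=0
After op 3 (right): buf='CIGO' cursor=1
After op 4 (backspace): buf='IGO' cursor=0
After op 5 (insert('U')): buf='UIGO' cursor=1
After op 6 (left): buf='UIGO' cursor=0
After op 7 (insert('J')): buf='JUIGO' cursor=1
After op 8 (delete): buf='JIGO' cursor=1
After op 9 (undo): buf='JUIGO' cursor=1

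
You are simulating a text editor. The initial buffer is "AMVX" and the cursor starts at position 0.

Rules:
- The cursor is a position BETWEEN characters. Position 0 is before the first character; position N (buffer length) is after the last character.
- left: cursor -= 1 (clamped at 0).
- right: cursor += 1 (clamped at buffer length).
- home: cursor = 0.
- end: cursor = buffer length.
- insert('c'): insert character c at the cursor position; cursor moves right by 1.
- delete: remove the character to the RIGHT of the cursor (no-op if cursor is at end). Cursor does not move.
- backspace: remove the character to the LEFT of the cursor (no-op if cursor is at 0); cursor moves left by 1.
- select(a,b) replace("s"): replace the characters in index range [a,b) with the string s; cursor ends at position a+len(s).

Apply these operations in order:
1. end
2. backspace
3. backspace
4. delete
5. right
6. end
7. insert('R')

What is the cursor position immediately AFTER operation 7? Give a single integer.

After op 1 (end): buf='AMVX' cursor=4
After op 2 (backspace): buf='AMV' cursor=3
After op 3 (backspace): buf='AM' cursor=2
After op 4 (delete): buf='AM' cursor=2
After op 5 (right): buf='AM' cursor=2
After op 6 (end): buf='AM' cursor=2
After op 7 (insert('R')): buf='AMR' cursor=3

Answer: 3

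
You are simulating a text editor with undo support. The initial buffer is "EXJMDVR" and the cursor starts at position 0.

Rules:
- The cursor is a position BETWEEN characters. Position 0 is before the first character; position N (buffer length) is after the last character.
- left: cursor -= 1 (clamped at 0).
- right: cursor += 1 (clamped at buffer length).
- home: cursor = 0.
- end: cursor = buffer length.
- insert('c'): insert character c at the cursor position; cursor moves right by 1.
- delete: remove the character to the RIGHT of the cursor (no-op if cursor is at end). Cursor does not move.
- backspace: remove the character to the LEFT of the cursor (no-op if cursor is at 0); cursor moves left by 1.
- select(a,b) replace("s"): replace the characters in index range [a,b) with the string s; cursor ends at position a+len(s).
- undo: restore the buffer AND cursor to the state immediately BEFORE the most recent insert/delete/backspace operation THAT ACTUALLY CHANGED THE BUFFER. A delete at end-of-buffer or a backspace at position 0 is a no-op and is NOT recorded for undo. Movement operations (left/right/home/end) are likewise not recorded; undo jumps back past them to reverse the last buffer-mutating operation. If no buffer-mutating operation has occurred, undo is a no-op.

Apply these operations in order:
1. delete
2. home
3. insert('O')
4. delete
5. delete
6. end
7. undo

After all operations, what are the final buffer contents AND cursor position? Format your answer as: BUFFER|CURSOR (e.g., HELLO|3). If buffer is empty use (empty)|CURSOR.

After op 1 (delete): buf='XJMDVR' cursor=0
After op 2 (home): buf='XJMDVR' cursor=0
After op 3 (insert('O')): buf='OXJMDVR' cursor=1
After op 4 (delete): buf='OJMDVR' cursor=1
After op 5 (delete): buf='OMDVR' cursor=1
After op 6 (end): buf='OMDVR' cursor=5
After op 7 (undo): buf='OJMDVR' cursor=1

Answer: OJMDVR|1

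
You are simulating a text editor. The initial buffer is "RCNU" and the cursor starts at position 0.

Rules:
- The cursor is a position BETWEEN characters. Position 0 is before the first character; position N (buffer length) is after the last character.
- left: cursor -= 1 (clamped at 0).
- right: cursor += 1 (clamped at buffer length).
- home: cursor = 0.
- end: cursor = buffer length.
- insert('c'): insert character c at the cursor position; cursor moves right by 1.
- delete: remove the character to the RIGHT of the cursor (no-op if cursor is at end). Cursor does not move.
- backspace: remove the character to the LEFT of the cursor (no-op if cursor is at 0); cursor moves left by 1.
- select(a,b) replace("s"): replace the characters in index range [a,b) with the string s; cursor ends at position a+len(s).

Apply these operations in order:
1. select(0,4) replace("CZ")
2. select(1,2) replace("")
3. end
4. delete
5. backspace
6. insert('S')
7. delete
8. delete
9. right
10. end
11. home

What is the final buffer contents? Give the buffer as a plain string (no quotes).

After op 1 (select(0,4) replace("CZ")): buf='CZ' cursor=2
After op 2 (select(1,2) replace("")): buf='C' cursor=1
After op 3 (end): buf='C' cursor=1
After op 4 (delete): buf='C' cursor=1
After op 5 (backspace): buf='(empty)' cursor=0
After op 6 (insert('S')): buf='S' cursor=1
After op 7 (delete): buf='S' cursor=1
After op 8 (delete): buf='S' cursor=1
After op 9 (right): buf='S' cursor=1
After op 10 (end): buf='S' cursor=1
After op 11 (home): buf='S' cursor=0

Answer: S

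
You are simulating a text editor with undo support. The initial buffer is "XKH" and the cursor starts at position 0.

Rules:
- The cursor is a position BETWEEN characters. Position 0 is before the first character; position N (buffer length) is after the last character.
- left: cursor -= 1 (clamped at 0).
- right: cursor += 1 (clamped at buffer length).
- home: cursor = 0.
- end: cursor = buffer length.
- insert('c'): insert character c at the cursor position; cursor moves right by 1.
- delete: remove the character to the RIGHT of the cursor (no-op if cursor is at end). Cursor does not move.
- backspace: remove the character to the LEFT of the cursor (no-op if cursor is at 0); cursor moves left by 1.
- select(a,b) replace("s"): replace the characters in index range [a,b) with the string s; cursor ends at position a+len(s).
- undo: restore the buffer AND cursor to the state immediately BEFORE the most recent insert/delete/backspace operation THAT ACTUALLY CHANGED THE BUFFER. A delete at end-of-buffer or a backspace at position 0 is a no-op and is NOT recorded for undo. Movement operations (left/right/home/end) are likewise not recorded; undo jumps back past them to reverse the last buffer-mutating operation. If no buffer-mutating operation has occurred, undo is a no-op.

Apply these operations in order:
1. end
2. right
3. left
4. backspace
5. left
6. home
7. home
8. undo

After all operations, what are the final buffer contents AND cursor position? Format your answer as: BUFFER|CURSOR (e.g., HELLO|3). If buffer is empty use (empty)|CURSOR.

Answer: XKH|2

Derivation:
After op 1 (end): buf='XKH' cursor=3
After op 2 (right): buf='XKH' cursor=3
After op 3 (left): buf='XKH' cursor=2
After op 4 (backspace): buf='XH' cursor=1
After op 5 (left): buf='XH' cursor=0
After op 6 (home): buf='XH' cursor=0
After op 7 (home): buf='XH' cursor=0
After op 8 (undo): buf='XKH' cursor=2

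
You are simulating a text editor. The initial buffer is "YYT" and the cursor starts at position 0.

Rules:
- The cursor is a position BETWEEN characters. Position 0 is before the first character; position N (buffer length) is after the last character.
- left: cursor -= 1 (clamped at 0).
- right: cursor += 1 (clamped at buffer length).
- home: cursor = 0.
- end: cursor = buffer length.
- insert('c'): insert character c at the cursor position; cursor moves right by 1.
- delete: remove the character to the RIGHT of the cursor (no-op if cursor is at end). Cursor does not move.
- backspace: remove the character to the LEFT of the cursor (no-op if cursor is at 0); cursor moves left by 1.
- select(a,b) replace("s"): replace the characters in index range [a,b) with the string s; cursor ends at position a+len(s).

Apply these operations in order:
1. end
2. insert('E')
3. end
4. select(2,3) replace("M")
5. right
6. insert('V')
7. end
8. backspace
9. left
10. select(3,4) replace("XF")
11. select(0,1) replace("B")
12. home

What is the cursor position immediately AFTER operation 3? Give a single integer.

After op 1 (end): buf='YYT' cursor=3
After op 2 (insert('E')): buf='YYTE' cursor=4
After op 3 (end): buf='YYTE' cursor=4

Answer: 4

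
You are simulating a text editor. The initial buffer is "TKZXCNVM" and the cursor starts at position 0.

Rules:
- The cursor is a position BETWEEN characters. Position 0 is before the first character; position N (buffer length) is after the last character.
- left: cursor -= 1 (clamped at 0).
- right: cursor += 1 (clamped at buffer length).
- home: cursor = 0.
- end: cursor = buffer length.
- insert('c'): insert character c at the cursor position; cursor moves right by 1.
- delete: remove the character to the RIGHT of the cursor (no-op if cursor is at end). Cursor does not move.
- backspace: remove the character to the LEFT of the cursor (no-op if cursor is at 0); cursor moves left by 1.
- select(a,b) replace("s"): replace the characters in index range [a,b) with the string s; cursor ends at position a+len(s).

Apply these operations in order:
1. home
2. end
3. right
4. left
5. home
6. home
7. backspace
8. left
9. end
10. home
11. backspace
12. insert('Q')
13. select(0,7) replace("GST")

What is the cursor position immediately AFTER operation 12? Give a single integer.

After op 1 (home): buf='TKZXCNVM' cursor=0
After op 2 (end): buf='TKZXCNVM' cursor=8
After op 3 (right): buf='TKZXCNVM' cursor=8
After op 4 (left): buf='TKZXCNVM' cursor=7
After op 5 (home): buf='TKZXCNVM' cursor=0
After op 6 (home): buf='TKZXCNVM' cursor=0
After op 7 (backspace): buf='TKZXCNVM' cursor=0
After op 8 (left): buf='TKZXCNVM' cursor=0
After op 9 (end): buf='TKZXCNVM' cursor=8
After op 10 (home): buf='TKZXCNVM' cursor=0
After op 11 (backspace): buf='TKZXCNVM' cursor=0
After op 12 (insert('Q')): buf='QTKZXCNVM' cursor=1

Answer: 1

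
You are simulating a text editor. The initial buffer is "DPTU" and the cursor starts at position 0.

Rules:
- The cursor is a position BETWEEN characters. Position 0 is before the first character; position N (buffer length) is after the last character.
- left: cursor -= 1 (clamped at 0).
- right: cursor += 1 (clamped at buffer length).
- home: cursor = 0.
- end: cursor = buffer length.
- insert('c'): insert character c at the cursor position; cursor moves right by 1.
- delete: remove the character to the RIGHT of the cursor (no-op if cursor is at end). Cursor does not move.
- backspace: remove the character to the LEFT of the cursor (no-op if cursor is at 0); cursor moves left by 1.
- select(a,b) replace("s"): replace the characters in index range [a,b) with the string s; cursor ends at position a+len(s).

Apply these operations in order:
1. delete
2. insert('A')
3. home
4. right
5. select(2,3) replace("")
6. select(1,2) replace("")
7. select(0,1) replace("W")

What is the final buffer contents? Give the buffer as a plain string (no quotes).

Answer: WU

Derivation:
After op 1 (delete): buf='PTU' cursor=0
After op 2 (insert('A')): buf='APTU' cursor=1
After op 3 (home): buf='APTU' cursor=0
After op 4 (right): buf='APTU' cursor=1
After op 5 (select(2,3) replace("")): buf='APU' cursor=2
After op 6 (select(1,2) replace("")): buf='AU' cursor=1
After op 7 (select(0,1) replace("W")): buf='WU' cursor=1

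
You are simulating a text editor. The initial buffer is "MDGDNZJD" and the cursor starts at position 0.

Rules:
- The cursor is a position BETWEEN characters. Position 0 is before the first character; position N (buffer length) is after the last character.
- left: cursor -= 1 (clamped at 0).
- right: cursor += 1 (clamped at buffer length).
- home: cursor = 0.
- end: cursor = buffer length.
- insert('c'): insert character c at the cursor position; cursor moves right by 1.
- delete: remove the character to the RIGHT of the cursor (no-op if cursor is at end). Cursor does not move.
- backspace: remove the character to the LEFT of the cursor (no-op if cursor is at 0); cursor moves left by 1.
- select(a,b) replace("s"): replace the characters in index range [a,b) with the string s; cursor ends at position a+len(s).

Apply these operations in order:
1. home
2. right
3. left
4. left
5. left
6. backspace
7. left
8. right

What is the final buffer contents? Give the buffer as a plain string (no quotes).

After op 1 (home): buf='MDGDNZJD' cursor=0
After op 2 (right): buf='MDGDNZJD' cursor=1
After op 3 (left): buf='MDGDNZJD' cursor=0
After op 4 (left): buf='MDGDNZJD' cursor=0
After op 5 (left): buf='MDGDNZJD' cursor=0
After op 6 (backspace): buf='MDGDNZJD' cursor=0
After op 7 (left): buf='MDGDNZJD' cursor=0
After op 8 (right): buf='MDGDNZJD' cursor=1

Answer: MDGDNZJD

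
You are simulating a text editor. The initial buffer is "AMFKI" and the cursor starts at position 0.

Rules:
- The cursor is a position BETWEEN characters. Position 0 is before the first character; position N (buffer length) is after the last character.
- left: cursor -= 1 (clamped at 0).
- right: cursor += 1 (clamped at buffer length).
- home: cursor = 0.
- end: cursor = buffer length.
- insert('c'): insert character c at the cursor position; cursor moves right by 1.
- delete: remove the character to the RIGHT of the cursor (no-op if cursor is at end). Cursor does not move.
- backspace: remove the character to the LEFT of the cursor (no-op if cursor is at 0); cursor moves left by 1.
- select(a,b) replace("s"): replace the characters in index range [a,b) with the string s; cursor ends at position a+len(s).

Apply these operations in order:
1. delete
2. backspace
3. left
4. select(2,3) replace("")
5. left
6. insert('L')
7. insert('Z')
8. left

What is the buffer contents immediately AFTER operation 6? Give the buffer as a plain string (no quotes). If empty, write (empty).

After op 1 (delete): buf='MFKI' cursor=0
After op 2 (backspace): buf='MFKI' cursor=0
After op 3 (left): buf='MFKI' cursor=0
After op 4 (select(2,3) replace("")): buf='MFI' cursor=2
After op 5 (left): buf='MFI' cursor=1
After op 6 (insert('L')): buf='MLFI' cursor=2

Answer: MLFI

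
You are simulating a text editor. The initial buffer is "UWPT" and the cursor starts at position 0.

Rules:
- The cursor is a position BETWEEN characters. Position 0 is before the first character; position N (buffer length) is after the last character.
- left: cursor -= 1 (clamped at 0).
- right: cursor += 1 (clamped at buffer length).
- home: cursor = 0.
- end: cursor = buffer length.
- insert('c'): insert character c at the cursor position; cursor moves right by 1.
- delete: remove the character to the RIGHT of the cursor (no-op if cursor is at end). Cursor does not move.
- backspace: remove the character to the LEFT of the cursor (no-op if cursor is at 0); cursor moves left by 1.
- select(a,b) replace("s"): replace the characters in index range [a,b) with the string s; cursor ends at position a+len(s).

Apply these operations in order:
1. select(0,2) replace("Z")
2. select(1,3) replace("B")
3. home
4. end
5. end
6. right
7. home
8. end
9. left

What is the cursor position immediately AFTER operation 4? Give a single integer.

Answer: 2

Derivation:
After op 1 (select(0,2) replace("Z")): buf='ZPT' cursor=1
After op 2 (select(1,3) replace("B")): buf='ZB' cursor=2
After op 3 (home): buf='ZB' cursor=0
After op 4 (end): buf='ZB' cursor=2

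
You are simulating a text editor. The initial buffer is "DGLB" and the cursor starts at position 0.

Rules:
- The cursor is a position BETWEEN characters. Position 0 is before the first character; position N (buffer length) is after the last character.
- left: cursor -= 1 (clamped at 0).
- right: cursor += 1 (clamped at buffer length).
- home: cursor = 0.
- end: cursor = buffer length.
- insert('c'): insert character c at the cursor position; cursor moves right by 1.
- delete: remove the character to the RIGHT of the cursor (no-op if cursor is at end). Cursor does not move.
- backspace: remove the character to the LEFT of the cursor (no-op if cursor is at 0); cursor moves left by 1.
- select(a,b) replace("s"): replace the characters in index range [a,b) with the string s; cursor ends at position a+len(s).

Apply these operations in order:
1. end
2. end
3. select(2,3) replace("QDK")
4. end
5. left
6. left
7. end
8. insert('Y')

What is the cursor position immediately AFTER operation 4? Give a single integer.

After op 1 (end): buf='DGLB' cursor=4
After op 2 (end): buf='DGLB' cursor=4
After op 3 (select(2,3) replace("QDK")): buf='DGQDKB' cursor=5
After op 4 (end): buf='DGQDKB' cursor=6

Answer: 6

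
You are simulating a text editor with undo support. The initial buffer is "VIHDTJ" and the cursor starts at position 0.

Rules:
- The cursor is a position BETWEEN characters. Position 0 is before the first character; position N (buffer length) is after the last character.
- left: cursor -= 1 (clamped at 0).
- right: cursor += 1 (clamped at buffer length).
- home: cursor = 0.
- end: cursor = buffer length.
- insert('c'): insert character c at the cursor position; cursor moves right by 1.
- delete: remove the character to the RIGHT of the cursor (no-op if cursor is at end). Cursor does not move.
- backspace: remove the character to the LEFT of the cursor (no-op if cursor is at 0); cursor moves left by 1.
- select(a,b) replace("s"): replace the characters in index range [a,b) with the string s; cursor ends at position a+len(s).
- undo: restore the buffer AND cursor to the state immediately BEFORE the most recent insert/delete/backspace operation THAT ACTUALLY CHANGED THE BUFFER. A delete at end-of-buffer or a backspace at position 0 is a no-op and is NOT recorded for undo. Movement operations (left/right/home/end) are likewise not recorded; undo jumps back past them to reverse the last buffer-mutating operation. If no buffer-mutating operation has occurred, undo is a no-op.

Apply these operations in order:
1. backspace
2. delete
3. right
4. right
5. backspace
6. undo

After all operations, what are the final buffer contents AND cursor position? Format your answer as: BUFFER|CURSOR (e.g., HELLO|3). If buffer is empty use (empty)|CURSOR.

Answer: IHDTJ|2

Derivation:
After op 1 (backspace): buf='VIHDTJ' cursor=0
After op 2 (delete): buf='IHDTJ' cursor=0
After op 3 (right): buf='IHDTJ' cursor=1
After op 4 (right): buf='IHDTJ' cursor=2
After op 5 (backspace): buf='IDTJ' cursor=1
After op 6 (undo): buf='IHDTJ' cursor=2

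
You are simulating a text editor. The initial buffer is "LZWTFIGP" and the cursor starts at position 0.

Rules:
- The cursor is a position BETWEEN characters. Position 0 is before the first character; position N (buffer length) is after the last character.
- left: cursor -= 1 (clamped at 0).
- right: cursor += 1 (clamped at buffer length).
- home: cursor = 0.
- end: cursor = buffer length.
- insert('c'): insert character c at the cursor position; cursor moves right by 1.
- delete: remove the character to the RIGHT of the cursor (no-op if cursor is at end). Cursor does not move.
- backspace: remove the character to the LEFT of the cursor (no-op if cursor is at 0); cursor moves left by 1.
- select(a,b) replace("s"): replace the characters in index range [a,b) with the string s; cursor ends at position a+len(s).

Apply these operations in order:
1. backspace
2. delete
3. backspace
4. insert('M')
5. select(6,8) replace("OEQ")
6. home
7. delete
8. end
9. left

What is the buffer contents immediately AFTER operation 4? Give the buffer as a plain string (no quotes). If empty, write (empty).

After op 1 (backspace): buf='LZWTFIGP' cursor=0
After op 2 (delete): buf='ZWTFIGP' cursor=0
After op 3 (backspace): buf='ZWTFIGP' cursor=0
After op 4 (insert('M')): buf='MZWTFIGP' cursor=1

Answer: MZWTFIGP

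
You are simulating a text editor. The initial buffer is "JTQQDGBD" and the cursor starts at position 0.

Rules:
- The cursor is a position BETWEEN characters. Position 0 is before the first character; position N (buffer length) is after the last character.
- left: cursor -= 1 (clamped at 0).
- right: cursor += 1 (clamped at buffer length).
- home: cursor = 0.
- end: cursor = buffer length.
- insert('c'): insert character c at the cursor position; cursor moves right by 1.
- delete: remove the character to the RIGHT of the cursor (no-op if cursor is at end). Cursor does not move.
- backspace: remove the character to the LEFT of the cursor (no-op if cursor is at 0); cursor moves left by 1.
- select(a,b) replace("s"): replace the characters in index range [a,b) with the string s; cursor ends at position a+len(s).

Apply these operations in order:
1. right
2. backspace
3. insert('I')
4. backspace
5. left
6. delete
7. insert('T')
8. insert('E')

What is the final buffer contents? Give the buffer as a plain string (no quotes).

Answer: TEQQDGBD

Derivation:
After op 1 (right): buf='JTQQDGBD' cursor=1
After op 2 (backspace): buf='TQQDGBD' cursor=0
After op 3 (insert('I')): buf='ITQQDGBD' cursor=1
After op 4 (backspace): buf='TQQDGBD' cursor=0
After op 5 (left): buf='TQQDGBD' cursor=0
After op 6 (delete): buf='QQDGBD' cursor=0
After op 7 (insert('T')): buf='TQQDGBD' cursor=1
After op 8 (insert('E')): buf='TEQQDGBD' cursor=2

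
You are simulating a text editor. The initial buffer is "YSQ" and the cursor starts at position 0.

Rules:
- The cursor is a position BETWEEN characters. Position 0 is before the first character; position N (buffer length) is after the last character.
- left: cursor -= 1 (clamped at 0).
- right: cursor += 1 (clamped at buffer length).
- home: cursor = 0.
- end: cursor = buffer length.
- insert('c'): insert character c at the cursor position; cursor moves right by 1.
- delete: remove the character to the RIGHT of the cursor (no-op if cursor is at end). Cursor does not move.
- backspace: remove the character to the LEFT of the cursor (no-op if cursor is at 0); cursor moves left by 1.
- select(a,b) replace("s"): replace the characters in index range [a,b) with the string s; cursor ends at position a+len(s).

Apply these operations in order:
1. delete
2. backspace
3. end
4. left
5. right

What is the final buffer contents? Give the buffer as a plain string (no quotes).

After op 1 (delete): buf='SQ' cursor=0
After op 2 (backspace): buf='SQ' cursor=0
After op 3 (end): buf='SQ' cursor=2
After op 4 (left): buf='SQ' cursor=1
After op 5 (right): buf='SQ' cursor=2

Answer: SQ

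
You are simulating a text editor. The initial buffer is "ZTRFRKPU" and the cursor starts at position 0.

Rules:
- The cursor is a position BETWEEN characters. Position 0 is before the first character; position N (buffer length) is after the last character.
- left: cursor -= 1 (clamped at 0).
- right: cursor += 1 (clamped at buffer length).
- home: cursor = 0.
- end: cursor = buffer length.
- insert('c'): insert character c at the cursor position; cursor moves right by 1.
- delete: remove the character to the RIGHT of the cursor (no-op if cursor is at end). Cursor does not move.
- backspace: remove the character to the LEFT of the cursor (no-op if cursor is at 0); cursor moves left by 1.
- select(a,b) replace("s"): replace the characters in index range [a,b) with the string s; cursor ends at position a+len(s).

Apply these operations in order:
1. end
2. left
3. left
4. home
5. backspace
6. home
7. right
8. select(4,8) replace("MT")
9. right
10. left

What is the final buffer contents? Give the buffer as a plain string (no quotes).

Answer: ZTRFMT

Derivation:
After op 1 (end): buf='ZTRFRKPU' cursor=8
After op 2 (left): buf='ZTRFRKPU' cursor=7
After op 3 (left): buf='ZTRFRKPU' cursor=6
After op 4 (home): buf='ZTRFRKPU' cursor=0
After op 5 (backspace): buf='ZTRFRKPU' cursor=0
After op 6 (home): buf='ZTRFRKPU' cursor=0
After op 7 (right): buf='ZTRFRKPU' cursor=1
After op 8 (select(4,8) replace("MT")): buf='ZTRFMT' cursor=6
After op 9 (right): buf='ZTRFMT' cursor=6
After op 10 (left): buf='ZTRFMT' cursor=5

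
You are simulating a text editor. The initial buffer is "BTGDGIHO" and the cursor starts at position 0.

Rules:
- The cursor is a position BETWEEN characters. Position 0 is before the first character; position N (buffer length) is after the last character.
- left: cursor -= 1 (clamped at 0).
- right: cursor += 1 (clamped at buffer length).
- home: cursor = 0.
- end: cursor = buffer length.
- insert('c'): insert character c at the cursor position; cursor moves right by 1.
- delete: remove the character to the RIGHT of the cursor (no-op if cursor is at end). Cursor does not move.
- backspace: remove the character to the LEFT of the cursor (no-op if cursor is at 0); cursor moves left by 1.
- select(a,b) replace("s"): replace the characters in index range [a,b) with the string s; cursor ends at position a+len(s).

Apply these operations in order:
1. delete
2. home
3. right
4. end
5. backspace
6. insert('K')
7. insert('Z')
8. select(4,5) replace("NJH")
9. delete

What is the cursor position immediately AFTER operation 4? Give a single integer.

After op 1 (delete): buf='TGDGIHO' cursor=0
After op 2 (home): buf='TGDGIHO' cursor=0
After op 3 (right): buf='TGDGIHO' cursor=1
After op 4 (end): buf='TGDGIHO' cursor=7

Answer: 7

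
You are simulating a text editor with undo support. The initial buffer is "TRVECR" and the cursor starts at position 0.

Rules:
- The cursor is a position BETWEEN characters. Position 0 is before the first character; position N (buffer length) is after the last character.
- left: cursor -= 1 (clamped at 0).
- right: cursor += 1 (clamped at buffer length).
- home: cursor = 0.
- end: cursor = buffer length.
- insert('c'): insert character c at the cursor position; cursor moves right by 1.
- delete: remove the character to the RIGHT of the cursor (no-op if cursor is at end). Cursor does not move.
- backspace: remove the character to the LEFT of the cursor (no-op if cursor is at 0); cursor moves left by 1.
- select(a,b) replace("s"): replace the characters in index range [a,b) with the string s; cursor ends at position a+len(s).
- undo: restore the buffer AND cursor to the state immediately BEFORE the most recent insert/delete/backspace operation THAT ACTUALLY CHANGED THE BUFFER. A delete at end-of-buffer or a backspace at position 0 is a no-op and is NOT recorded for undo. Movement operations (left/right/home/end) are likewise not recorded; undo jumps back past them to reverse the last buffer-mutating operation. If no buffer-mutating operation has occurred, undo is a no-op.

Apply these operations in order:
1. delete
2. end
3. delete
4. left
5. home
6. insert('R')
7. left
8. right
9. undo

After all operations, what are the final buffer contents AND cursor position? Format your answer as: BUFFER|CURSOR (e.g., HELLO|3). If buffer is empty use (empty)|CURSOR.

Answer: RVECR|0

Derivation:
After op 1 (delete): buf='RVECR' cursor=0
After op 2 (end): buf='RVECR' cursor=5
After op 3 (delete): buf='RVECR' cursor=5
After op 4 (left): buf='RVECR' cursor=4
After op 5 (home): buf='RVECR' cursor=0
After op 6 (insert('R')): buf='RRVECR' cursor=1
After op 7 (left): buf='RRVECR' cursor=0
After op 8 (right): buf='RRVECR' cursor=1
After op 9 (undo): buf='RVECR' cursor=0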